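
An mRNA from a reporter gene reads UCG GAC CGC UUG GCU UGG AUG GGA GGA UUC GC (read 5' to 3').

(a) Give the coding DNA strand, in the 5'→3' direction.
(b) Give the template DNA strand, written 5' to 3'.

(a) 5'-TCGGACCGCTTGGCTTGGATGGGAGGATTCGC-3'
(b) 5'-GCGAATCCTCCCATCCAAGCCAAGCGGTCCGA-3'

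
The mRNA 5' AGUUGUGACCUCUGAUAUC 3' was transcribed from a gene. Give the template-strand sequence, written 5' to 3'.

Replace U with T to get the coding DNA strand: AGTTGTGACCTCTGATATC. The template strand is its reverse complement (complement TCAACACTGGAGACTATAG, then reverse).

5'-GATATCAGAGGTCACAACT-3'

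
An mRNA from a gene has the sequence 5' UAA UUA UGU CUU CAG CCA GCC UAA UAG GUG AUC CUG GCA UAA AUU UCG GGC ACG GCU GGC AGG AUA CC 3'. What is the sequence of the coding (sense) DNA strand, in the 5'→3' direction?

5′-TAATTATGTCTTCAGCCAGCCTAATAGGTGATCCTGGCATAAATTTCGGGCACGGCTGGCAGGATACC-3′

The coding DNA strand has the same 5'→3' sequence as the mRNA with U replaced by T.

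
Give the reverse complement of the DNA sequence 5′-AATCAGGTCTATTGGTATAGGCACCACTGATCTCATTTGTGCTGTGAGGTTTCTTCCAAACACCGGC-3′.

Complement each base (A↔T, G↔C): TTAGTCCAGATAACCATATCCGTGGTGACTAGAGTAAACACGACACTCCAAAGAAGGTTTGTGGCCG. Then reverse.

5'-GCCGGTGTTTGGAAGAAACCTCACAGCACAAATGAGATCAGTGGTGCCTATACCAATAGACCTGATT-3'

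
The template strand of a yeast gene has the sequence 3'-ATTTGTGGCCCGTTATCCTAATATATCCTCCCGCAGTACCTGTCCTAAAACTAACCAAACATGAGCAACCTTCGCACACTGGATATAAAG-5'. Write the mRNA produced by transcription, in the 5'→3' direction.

5′-UAAACACCGGGCAAUAGGAUUAUAUAGGAGGGCGUCAUGGACAGGAUUUUGAUUGGUUUGUACUCGUUGGAAGCGUGUGACCUAUAUUUC-3′

Reading the template 3'→5' as shown, RNA polymerase pairs each base (A→U, T→A, G↔C) to build mRNA 5'→3' directly.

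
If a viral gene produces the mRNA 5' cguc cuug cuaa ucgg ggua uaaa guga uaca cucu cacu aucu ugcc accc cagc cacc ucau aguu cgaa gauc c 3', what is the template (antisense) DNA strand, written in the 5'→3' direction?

5'-GGATCTTCGAACTATGAGGTGGCTGGGGTGGCAAGATAGTGAGAGTGTATCACTTTATACCCCGATTAGCAAGGACG-3'

Replace U with T to get the coding DNA strand: CGTCCTTGCTAATCGGGGTATAAAGTGATACACTCTCACTATCTTGCCACCCCAGCCACCTCATAGTTCGAAGATCC. The template strand is its reverse complement (complement GCAGGAACGATTAGCCCCATATTTCACTATGTGAGAGTGATAGAACGGTGGGGTCGGTGGAGTATCAAGCTTCTAGG, then reverse).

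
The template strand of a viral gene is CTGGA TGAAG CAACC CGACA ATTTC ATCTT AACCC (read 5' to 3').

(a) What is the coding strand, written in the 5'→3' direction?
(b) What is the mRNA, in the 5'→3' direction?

(a) The coding strand is the reverse complement of the template: complement GACCTACTTCGTTGGGCTGTTAAAGTAGAATTGGG, then reverse.
(b) mRNA has the coding-strand sequence with T→U.

(a) 5'-GGGTTAAGATGAAATTGTCGGGTTGCTTCATCCAG-3'
(b) 5′-GGGUUAAGAUGAAAUUGUCGGGUUGCUUCAUCCAG-3′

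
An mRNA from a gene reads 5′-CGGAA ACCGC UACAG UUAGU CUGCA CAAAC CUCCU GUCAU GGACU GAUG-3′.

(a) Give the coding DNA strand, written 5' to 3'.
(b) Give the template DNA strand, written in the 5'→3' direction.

(a) 5'-CGGAAACCGCTACAGTTAGTCTGCACAAACCTCCTGTCATGGACTGATG-3'
(b) 5'-CATCAGTCCATGACAGGAGGTTTGTGCAGACTAACTGTAGCGGTTTCCG-3'

(a) The coding strand matches the mRNA with U→T.
(b) The template strand is the reverse complement of the coding strand.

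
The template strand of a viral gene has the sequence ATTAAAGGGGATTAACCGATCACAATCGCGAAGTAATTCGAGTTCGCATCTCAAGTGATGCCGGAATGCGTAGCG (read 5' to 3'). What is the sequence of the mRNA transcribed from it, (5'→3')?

The mRNA has the sequence of the coding strand (reverse complement of the template) with T→U. Reverse complement of ATTAAAGGGGATTAACCGATCACAATCGCGAAGTAATTCGAGTTCGCATCTCAAGTGATGCCGGAATGCGTAGCG is CGCTACGCATTCCGGCATCACTTGAGATGCGAACTCGAATTACTTCGCGATTGTGATCGGTTAATCCCCTTTAAT; then T→U.

5′-CGCUACGCAUUCCGGCAUCACUUGAGAUGCGAACUCGAAUUACUUCGCGAUUGUGAUCGGUUAAUCCCCUUUAAU-3′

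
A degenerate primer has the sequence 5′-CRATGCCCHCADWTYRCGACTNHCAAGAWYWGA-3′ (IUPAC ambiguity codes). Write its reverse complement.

Standard pairs A↔T, G↔C; ambiguity codes pair R↔Y, W↔W, D↔H, N↔N. Complement (GYTACGGGDGTHWARYGCTGANDGTTCTWRWCT), then reverse for 5'→3'.

5'-TCWRWTCTTGDNAGTCGYRAWHTGDGGGCATYG-3'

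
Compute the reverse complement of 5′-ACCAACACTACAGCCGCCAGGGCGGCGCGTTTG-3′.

5'-CAAACGCGCCGCCCTGGCGGCTGTAGTGTTGGT-3'

Complement each base (A↔T, G↔C): TGGTTGTGATGTCGGCGGTCCCGCCGCGCAAAC. Then reverse.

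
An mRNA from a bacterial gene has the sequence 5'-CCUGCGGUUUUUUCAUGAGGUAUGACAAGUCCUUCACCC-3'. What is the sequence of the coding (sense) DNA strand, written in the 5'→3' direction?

5'-CCTGCGGTTTTTTCATGAGGTATGACAAGTCCTTCACCC-3'

The coding DNA strand has the same 5'→3' sequence as the mRNA with U replaced by T.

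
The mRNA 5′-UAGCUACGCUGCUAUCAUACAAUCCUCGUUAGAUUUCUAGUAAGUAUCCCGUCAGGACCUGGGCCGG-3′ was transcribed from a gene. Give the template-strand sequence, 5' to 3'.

Replace U with T to get the coding DNA strand: TAGCTACGCTGCTATCATACAATCCTCGTTAGATTTCTAGTAAGTATCCCGTCAGGACCTGGGCCGG. The template strand is its reverse complement (complement ATCGATGCGACGATAGTATGTTAGGAGCAATCTAAAGATCATTCATAGGGCAGTCCTGGACCCGGCC, then reverse).

5'-CCGGCCCAGGTCCTGACGGGATACTTACTAGAAATCTAACGAGGATTGTATGATAGCAGCGTAGCTA-3'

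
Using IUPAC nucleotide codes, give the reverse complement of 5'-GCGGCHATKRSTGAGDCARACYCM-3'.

Standard pairs A↔T, G↔C; ambiguity codes pair R↔Y, M↔K, S↔S, D↔H. Complement (CGCCGDTAMYSACTCHGTYTGRGK), then reverse for 5'→3'.

5'-KGRGTYTGHCTCASYMATDGCCGC-3'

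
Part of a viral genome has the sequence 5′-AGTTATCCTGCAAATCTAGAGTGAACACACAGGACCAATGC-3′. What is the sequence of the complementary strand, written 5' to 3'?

5'-GCATTGGTCCTGTGTGTTCACTCTAGATTTGCAGGATAACT-3'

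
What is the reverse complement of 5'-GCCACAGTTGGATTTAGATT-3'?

5′-AATCTAAATCCAACTGTGGC-3′

Reading the sequence 3'→5' and pairing each base (A↔T, G↔C) gives the reverse complement directly.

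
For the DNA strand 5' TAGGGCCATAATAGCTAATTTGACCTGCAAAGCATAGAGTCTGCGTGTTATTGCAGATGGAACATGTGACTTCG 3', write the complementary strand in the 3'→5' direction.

Base-pairing A↔T, G↔C gives the complement. The complementary strand is antiparallel, so paired with a 5'→3' strand it runs 3'→5'.

3'-ATCCCGGTATTATCGATTAAACTGGACGTTTCGTATCTCAGACGCACAATAACGTCTACCTTGTACACTGAAGC-5'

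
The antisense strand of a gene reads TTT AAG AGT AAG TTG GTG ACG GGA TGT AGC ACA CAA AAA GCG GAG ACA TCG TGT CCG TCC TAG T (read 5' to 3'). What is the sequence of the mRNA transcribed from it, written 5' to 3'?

5'-ACUAGGACGGACACGAUGUCUCCGCUUUUUGUGUGCUACAUCCCGUCACCAACUUACUCUUAAA-3'

The mRNA has the sequence of the coding strand (reverse complement of the template) with T→U. Reverse complement of TTTAAGAGTAAGTTGGTGACGGGATGTAGCACACAAAAAGCGGAGACATCGTGTCCGTCCTAGT is ACTAGGACGGACACGATGTCTCCGCTTTTTGTGTGCTACATCCCGTCACCAACTTACTCTTAAA; then T→U.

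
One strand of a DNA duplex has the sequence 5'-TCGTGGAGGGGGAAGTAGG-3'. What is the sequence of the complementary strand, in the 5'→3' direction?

5'-CCTACTTCCCCCTCCACGA-3'

Pairing A↔T and G↔C gives AGCACCTCCCCCTTCATCC, running 3'→5'. Reverse for the 5'→3' convention.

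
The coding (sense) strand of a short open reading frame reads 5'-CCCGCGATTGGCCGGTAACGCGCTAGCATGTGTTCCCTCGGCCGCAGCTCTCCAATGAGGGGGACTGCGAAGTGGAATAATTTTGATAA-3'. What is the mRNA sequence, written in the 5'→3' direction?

5'-CCCGCGAUUGGCCGGUAACGCGCUAGCAUGUGUUCCCUCGGCCGCAGCUCUCCAAUGAGGGGGACUGCGAAGUGGAAUAAUUUUGAUAA-3'

The mRNA is synthesized from the template strand, so it matches the coding strand with T replaced by U.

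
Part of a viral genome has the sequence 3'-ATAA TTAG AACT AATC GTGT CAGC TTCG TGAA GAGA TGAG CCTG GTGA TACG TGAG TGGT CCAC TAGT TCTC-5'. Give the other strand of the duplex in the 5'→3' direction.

5'-TATTAATCTTGATTAGCACAGTCGAAGCACTTCTCTACTCGGACCACTATGCACTCACCAGGTGATCAAGAG-3'

The strand is given 3'→5', so its complement runs 5'→3' in the same left-to-right order: pair each base A↔T, G↔C.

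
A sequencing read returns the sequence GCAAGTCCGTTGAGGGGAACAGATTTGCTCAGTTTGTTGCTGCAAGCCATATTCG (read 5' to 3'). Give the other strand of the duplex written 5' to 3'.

Pairing A↔T and G↔C gives CGTTCAGGCAACTCCCCTTGTCTAAACGAGTCAAACAACGACGTTCGGTATAAGC, running 3'→5'. Reverse for the 5'→3' convention.

5'-CGAATATGGCTTGCAGCAACAAACTGAGCAAATCTGTTCCCCTCAACGGACTTGC-3'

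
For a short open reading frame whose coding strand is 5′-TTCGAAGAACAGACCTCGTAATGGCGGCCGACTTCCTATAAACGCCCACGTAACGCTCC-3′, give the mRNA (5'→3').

5'-UUCGAAGAACAGACCUCGUAAUGGCGGCCGACUUCCUAUAAACGCCCACGUAACGCUCC-3'

mRNA has the coding-strand sequence with U in place of T.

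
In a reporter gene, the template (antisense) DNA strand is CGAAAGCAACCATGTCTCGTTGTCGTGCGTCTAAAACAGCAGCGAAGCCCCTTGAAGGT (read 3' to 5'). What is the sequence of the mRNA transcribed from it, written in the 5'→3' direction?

Reading the template 3'→5' as shown, RNA polymerase pairs each base (A→U, T→A, G↔C) to build mRNA 5'→3' directly.

5′-GCUUUCGUUGGUACAGAGCAACAGCACGCAGAUUUUGUCGUCGCUUCGGGGAACUUCCA-3′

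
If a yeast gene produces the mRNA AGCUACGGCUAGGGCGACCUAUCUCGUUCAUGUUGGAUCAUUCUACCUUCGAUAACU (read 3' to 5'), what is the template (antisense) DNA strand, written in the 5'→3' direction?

Written 5'→3' the mRNA is UCAAUAGCUUCCAUCUUACUAGGUUGUACUUGCUCUAUCCAGCGGGAUCGGCAUCGA, so the coding DNA strand is TCAATAGCTTCCATCTTACTAGGTTGTACTTGCTCTATCCAGCGGGATCGGCATCGA. The template is its reverse complement.

5'-TCGATGCCGATCCCGCTGGATAGAGCAAGTACAACCTAGTAAGATGGAAGCTATTGA-3'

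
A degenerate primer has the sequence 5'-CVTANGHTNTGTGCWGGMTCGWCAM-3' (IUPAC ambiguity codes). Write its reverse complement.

5'-KTGWCGAKCCWGCACANADCNTABG-3'

Standard pairs A↔T, G↔C; ambiguity codes pair M↔K, W↔W, H↔D, V↔B, N↔N. Complement (GBATNCDANACACGWCCKAGCWGTK), then reverse for 5'→3'.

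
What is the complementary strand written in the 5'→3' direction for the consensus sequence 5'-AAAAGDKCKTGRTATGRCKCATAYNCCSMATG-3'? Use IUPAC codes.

5'-CATKSGGNRTATGMGYCATAYCAMGMHCTTTT-3'

Standard pairs A↔T, G↔C; ambiguity codes pair R↔Y, M↔K, S↔S, D↔H, N↔N. Complement (TTTTCHMGMACYATACYGMGTATRNGGSKTAC), then reverse for 5'→3'.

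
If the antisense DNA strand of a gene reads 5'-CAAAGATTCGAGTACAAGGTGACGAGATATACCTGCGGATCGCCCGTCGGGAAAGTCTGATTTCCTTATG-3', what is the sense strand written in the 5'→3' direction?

The coding strand is complementary and antiparallel to the template: take the complement (A↔T, G↔C) and reverse.

5'-CATAAGGAAATCAGACTTTCCCGACGGGCGATCCGCAGGTATATCTCGTCACCTTGTACTCGAATCTTTG-3'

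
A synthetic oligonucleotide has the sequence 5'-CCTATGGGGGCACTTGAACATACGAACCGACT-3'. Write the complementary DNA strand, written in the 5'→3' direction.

5'-AGTCGGTTCGTATGTTCAAGTGCCCCCATAGG-3'

The complement of CCTATGGGGGCACTTGAACATACGAACCGACT is GGATACCCCCGTGAACTTGTATGCTTGGCTGA (A↔T, G↔C). DNA strands are antiparallel, so the complementary strand runs 3'→5'; reversing gives the 5'→3' form.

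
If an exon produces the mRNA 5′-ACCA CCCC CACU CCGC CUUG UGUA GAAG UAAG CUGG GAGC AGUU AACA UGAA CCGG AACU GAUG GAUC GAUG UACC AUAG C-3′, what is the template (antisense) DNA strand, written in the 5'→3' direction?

5'-GCTATGGTACATCGATCCATCAGTTCCGGTTCATGTTAACTGCTCCCAGCTTACTTCTACACAAGGCGGAGTGGGGGTGGT-3'

Replace U with T to get the coding DNA strand: ACCACCCCCACTCCGCCTTGTGTAGAAGTAAGCTGGGAGCAGTTAACATGAACCGGAACTGATGGATCGATGTACCATAGC. The template strand is its reverse complement (complement TGGTGGGGGTGAGGCGGAACACATCTTCATTCGACCCTCGTCAATTGTACTTGGCCTTGACTACCTAGCTACATGGTATCG, then reverse).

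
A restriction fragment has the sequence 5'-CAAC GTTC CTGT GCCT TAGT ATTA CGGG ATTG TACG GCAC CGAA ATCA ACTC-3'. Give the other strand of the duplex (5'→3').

5'-GAGTTGATTTCGGTGCCGTACAATCCCGTAATACTAAGGCACAGGAACGTTG-3'

The complement of CAACGTTCCTGTGCCTTAGTATTACGGGATTGTACGGCACCGAAATCAACTC is GTTGCAAGGACACGGAATCATAATGCCCTAACATGCCGTGGCTTTAGTTGAG (A↔T, G↔C). DNA strands are antiparallel, so the complementary strand runs 3'→5'; reversing gives the 5'→3' form.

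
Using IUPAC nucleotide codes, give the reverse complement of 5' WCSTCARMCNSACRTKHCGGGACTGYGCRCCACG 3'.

5'-CGTGGYGCRCAGTCCCGDMAYGTSNGKYTGASGW-3'

Standard pairs A↔T, G↔C; ambiguity codes pair R↔Y, M↔K, W↔W, S↔S, H↔D, N↔N. Complement (WGSAGTYKGNSTGYAMDGCCCTGACRCGYGGTGC), then reverse for 5'→3'.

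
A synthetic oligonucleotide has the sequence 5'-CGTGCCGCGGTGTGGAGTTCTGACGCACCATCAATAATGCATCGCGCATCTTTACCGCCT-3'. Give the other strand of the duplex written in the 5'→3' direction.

5′-AGGCGGTAAAGATGCGCGATGCATTATTGATGGTGCGTCAGAACTCCACACCGCGGCACG-3′

Pairing A↔T and G↔C gives GCACGGCGCCACACCTCAAGACTGCGTGGTAGTTATTACGTAGCGCGTAGAAATGGCGGA, running 3'→5'. Reverse for the 5'→3' convention.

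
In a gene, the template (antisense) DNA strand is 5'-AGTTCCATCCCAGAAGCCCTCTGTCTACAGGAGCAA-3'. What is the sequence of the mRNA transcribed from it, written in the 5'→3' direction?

5'-UUGCUCCUGUAGACAGAGGGCUUCUGGGAUGGAACU-3'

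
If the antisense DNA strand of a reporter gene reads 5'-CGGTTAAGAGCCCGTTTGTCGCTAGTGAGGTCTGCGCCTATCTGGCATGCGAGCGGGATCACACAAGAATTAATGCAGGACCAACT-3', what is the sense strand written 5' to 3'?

5'-AGTTGGTCCTGCATTAATTCTTGTGTGATCCCGCTCGCATGCCAGATAGGCGCAGACCTCACTAGCGACAAACGGGCTCTTAACCG-3'

The coding strand is complementary and antiparallel to the template: take the complement (A↔T, G↔C) and reverse.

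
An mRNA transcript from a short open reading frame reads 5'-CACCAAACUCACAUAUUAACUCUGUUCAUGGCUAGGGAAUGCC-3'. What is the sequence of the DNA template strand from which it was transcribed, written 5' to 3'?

Replace U with T to get the coding DNA strand: CACCAAACTCACATATTAACTCTGTTCATGGCTAGGGAATGCC. The template strand is its reverse complement (complement GTGGTTTGAGTGTATAATTGAGACAAGTACCGATCCCTTACGG, then reverse).

5'-GGCATTCCCTAGCCATGAACAGAGTTAATATGTGAGTTTGGTG-3'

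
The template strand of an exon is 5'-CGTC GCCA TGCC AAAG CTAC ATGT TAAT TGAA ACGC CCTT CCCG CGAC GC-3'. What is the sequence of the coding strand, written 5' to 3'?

The coding strand is complementary and antiparallel to the template: take the complement (A↔T, G↔C) and reverse.

5′-GCGTCGCGGGAAGGGCGTTTCAATTAACATGTAGCTTTGGCATGGCGACG-3′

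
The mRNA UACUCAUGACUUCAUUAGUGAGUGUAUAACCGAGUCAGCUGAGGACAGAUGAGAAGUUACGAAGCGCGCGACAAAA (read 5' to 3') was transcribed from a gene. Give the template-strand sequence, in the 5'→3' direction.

Replace U with T to get the coding DNA strand: TACTCATGACTTCATTAGTGAGTGTATAACCGAGTCAGCTGAGGACAGATGAGAAGTTACGAAGCGCGCGACAAAA. The template strand is its reverse complement (complement ATGAGTACTGAAGTAATCACTCACATATTGGCTCAGTCGACTCCTGTCTACTCTTCAATGCTTCGCGCGCTGTTTT, then reverse).

5'-TTTTGTCGCGCGCTTCGTAACTTCTCATCTGTCCTCAGCTGACTCGGTTATACACTCACTAATGAAGTCATGAGTA-3'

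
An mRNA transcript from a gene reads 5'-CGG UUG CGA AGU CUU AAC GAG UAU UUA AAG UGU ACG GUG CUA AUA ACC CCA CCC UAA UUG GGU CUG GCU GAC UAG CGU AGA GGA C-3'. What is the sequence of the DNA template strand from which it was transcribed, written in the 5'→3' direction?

Replace U with T to get the coding DNA strand: CGGTTGCGAAGTCTTAACGAGTATTTAAAGTGTACGGTGCTAATAACCCCACCCTAATTGGGTCTGGCTGACTAGCGTAGAGGAC. The template strand is its reverse complement (complement GCCAACGCTTCAGAATTGCTCATAAATTTCACATGCCACGATTATTGGGGTGGGATTAACCCAGACCGACTGATCGCATCTCCTG, then reverse).

5'-GTCCTCTACGCTAGTCAGCCAGACCCAATTAGGGTGGGGTTATTAGCACCGTACACTTTAAATACTCGTTAAGACTTCGCAACCG-3'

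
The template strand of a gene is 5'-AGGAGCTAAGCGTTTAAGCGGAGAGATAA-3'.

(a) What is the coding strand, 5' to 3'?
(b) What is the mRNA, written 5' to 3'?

(a) 5'-TTATCTCTCCGCTTAAACGCTTAGCTCCT-3'
(b) 5'-UUAUCUCUCCGCUUAAACGCUUAGCUCCU-3'

(a) The coding strand is the reverse complement of the template: complement TCCTCGATTCGCAAATTCGCCTCTCTATT, then reverse.
(b) mRNA has the coding-strand sequence with T→U.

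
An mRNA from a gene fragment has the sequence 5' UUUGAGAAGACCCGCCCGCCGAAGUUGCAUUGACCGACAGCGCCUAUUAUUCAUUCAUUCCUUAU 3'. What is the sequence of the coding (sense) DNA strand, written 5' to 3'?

The coding DNA strand has the same 5'→3' sequence as the mRNA with U replaced by T.

5'-TTTGAGAAGACCCGCCCGCCGAAGTTGCATTGACCGACAGCGCCTATTATTCATTCATTCCTTAT-3'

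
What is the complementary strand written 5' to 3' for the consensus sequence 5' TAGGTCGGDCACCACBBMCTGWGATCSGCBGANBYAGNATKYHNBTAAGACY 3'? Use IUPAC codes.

5′-RGTCTTAVNDRMATNCTRVNTCVGCSGATCWCAGKVVGTGGTGHCCGACCTA-3′

Standard pairs A↔T, G↔C; ambiguity codes pair Y↔R, M↔K, W↔W, S↔S, B↔V, D↔H, N↔N. Complement (ATCCAGCCHGTGGTGVVKGACWCTAGSCGVCTNVRTCNTAMRDNVATTCTGR), then reverse for 5'→3'.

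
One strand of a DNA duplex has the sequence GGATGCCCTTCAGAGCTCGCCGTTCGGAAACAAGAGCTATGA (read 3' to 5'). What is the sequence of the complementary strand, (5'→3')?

The strand is given 3'→5', so its complement runs 5'→3' in the same left-to-right order: pair each base A↔T, G↔C.

5′-CCTACGGGAAGTCTCGAGCGGCAAGCCTTTGTTCTCGATACT-3′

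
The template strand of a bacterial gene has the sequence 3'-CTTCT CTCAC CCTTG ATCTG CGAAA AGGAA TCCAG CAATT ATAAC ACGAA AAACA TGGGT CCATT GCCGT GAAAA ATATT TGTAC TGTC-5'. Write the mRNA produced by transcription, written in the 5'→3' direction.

Reading the template 3'→5' as shown, RNA polymerase pairs each base (A→U, T→A, G↔C) to build mRNA 5'→3' directly.

5'-GAAGAGAGUGGGAACUAGACGCUUUUCCUUAGGUCGUUAAUAUUGUGCUUUUUGUACCCAGGUAACGGCACUUUUUAUAAACAUGACAG-3'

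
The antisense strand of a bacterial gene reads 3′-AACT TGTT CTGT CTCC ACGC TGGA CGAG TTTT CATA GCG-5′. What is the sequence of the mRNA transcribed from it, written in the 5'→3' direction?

5'-UUGAACAAGACAGAGGUGCGACCUGCUCAAAAGUAUCGC-3'

Reading the template 3'→5' as shown, RNA polymerase pairs each base (A→U, T→A, G↔C) to build mRNA 5'→3' directly.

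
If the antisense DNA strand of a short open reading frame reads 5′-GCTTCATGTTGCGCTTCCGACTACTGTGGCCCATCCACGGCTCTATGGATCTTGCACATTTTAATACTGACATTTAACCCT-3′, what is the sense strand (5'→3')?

The coding strand is complementary and antiparallel to the template: take the complement (A↔T, G↔C) and reverse.

5'-AGGGTTAAATGTCAGTATTAAAATGTGCAAGATCCATAGAGCCGTGGATGGGCCACAGTAGTCGGAAGCGCAACATGAAGC-3'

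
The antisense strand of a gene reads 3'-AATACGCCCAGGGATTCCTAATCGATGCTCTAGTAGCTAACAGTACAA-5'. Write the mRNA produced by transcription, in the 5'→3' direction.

5'-UUAUGCGGGUCCCUAAGGAUUAGCUACGAGAUCAUCGAUUGUCAUGUU-3'

Reading the template 3'→5' as shown, RNA polymerase pairs each base (A→U, T→A, G↔C) to build mRNA 5'→3' directly.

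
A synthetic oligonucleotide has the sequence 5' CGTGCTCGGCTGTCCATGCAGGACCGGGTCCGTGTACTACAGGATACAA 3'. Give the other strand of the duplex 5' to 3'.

5'-TTGTATCCTGTAGTACACGGACCCGGTCCTGCATGGACAGCCGAGCACG-3'

The complement of CGTGCTCGGCTGTCCATGCAGGACCGGGTCCGTGTACTACAGGATACAA is GCACGAGCCGACAGGTACGTCCTGGCCCAGGCACATGATGTCCTATGTT (A↔T, G↔C). DNA strands are antiparallel, so the complementary strand runs 3'→5'; reversing gives the 5'→3' form.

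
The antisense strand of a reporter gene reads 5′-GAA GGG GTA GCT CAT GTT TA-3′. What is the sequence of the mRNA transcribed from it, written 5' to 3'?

RNA polymerase reads the template 3'→5' and synthesizes mRNA 5'→3' by base-pairing (A→U, T→A, G↔C). The complement of the template is CTTCCCCATCGAGTACAAAT; antiparallel, so 5'→3' the coding strand is TAAACATGAGCTACCCCTTC. Replace T with U for the mRNA.

5'-UAAACAUGAGCUACCCCUUC-3'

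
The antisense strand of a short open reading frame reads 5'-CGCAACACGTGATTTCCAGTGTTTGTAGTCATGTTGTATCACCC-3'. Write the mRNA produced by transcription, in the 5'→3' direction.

5'-GGGUGAUACAACAUGACUACAAACACUGGAAAUCACGUGUUGCG-3'

RNA polymerase reads the template 3'→5' and synthesizes mRNA 5'→3' by base-pairing (A→U, T→A, G↔C). The complement of the template is GCGTTGTGCACTAAAGGTCACAAACATCAGTACAACATAGTGGG; antiparallel, so 5'→3' the coding strand is GGGTGATACAACATGACTACAAACACTGGAAATCACGTGTTGCG. Replace T with U for the mRNA.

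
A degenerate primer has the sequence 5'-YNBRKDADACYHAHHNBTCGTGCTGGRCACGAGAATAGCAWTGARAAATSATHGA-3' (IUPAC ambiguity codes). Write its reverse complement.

5'-TCDATSATTTYTCAWTGCTATTCTCGTGYCCAGCACGAVNDDTDRGTHTHMYVNR-3'

Standard pairs A↔T, G↔C; ambiguity codes pair R↔Y, K↔M, W↔W, S↔S, B↔V, D↔H, N↔N. Complement (RNVYMHTHTGRDTDDNVAGCACGACCYGTGCTCTTATCGTWACTYTTTASTADCT), then reverse for 5'→3'.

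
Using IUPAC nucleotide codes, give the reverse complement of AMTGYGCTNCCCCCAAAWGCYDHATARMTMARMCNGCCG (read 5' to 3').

Standard pairs A↔T, G↔C; ambiguity codes pair R↔Y, M↔K, W↔W, D↔H, N↔N. Complement (TKACRCGANGGGGGTTTWCGRHDTATYKAKTYKGNCGGC), then reverse for 5'→3'.

5'-CGGCNGKYTKAKYTATDHRGCWTTTGGGGGNAGCRCAKT-3'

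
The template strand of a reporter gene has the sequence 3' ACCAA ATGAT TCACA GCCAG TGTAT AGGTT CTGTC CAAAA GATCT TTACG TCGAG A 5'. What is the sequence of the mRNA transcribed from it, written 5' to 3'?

5'-UGGUUUACUAAGUGUCGGUCACAUAUCCAAGACAGGUUUUCUAGAAAUGCAGCUCU-3'

Reading the template 3'→5' as shown, RNA polymerase pairs each base (A→U, T→A, G↔C) to build mRNA 5'→3' directly.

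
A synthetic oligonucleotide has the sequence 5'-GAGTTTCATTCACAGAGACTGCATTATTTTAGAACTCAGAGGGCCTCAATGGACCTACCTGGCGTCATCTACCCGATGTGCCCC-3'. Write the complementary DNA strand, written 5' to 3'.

The complement of GAGTTTCATTCACAGAGACTGCATTATTTTAGAACTCAGAGGGCCTCAATGGACCTACCTGGCGTCATCTACCCGATGTGCCCC is CTCAAAGTAAGTGTCTCTGACGTAATAAAATCTTGAGTCTCCCGGAGTTACCTGGATGGACCGCAGTAGATGGGCTACACGGGG (A↔T, G↔C). DNA strands are antiparallel, so the complementary strand runs 3'→5'; reversing gives the 5'→3' form.

5'-GGGGCACATCGGGTAGATGACGCCAGGTAGGTCCATTGAGGCCCTCTGAGTTCTAAAATAATGCAGTCTCTGTGAATGAAACTC-3'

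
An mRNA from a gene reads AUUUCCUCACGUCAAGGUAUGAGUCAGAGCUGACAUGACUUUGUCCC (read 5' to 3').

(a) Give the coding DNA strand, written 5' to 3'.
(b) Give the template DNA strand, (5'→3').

(a) 5'-ATTTCCTCACGTCAAGGTATGAGTCAGAGCTGACATGACTTTGTCCC-3'
(b) 5'-GGGACAAAGTCATGTCAGCTCTGACTCATACCTTGACGTGAGGAAAT-3'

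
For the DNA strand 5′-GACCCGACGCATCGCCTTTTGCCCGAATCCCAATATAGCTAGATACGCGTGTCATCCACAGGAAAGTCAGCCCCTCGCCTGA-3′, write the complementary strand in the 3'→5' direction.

3'-CTGGGCTGCGTAGCGGAAAACGGGCTTAGGGTTATATCGATCTATGCGCACAGTAGGTGTCCTTTCAGTCGGGGAGCGGACT-5'

Base-pairing A↔T, G↔C gives the complement. The complementary strand is antiparallel, so paired with a 5'→3' strand it runs 3'→5'.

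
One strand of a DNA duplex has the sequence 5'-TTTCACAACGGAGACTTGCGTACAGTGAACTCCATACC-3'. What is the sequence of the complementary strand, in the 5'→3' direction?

5'-GGTATGGAGTTCACTGTACGCAAGTCTCCGTTGTGAAA-3'

The complement of TTTCACAACGGAGACTTGCGTACAGTGAACTCCATACC is AAAGTGTTGCCTCTGAACGCATGTCACTTGAGGTATGG (A↔T, G↔C). DNA strands are antiparallel, so the complementary strand runs 3'→5'; reversing gives the 5'→3' form.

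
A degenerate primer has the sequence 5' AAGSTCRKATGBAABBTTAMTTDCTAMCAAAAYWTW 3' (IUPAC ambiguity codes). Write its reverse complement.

5'-WAWRTTTTGKTAGHAAKTAAVVTTVCATMYGASCTT-3'

Standard pairs A↔T, G↔C; ambiguity codes pair R↔Y, M↔K, W↔W, S↔S, B↔V, D↔H. Complement (TTCSAGYMTACVTTVVAATKAAHGATKGTTTTRWAW), then reverse for 5'→3'.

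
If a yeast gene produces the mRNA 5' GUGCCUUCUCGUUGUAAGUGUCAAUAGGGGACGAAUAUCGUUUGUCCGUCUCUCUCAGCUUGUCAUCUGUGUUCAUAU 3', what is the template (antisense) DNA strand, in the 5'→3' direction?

5'-ATATGAACACAGATGACAAGCTGAGAGAGACGGACAAACGATATTCGTCCCCTATTGACACTTACAACGAGAAGGCAC-3'

Replace U with T to get the coding DNA strand: GTGCCTTCTCGTTGTAAGTGTCAATAGGGGACGAATATCGTTTGTCCGTCTCTCTCAGCTTGTCATCTGTGTTCATAT. The template strand is its reverse complement (complement CACGGAAGAGCAACATTCACAGTTATCCCCTGCTTATAGCAAACAGGCAGAGAGAGTCGAACAGTAGACACAAGTATA, then reverse).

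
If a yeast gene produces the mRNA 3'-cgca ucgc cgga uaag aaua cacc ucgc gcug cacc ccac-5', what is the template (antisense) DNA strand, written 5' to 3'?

5'-GCGTAGCGGCCTATTCTTATGTGGAGCGCGACGTGGGGTG-3'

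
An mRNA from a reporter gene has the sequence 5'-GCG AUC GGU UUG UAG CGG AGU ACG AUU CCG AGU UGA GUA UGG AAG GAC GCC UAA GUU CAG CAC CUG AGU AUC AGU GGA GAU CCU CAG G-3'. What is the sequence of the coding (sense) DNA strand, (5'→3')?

The coding DNA strand has the same 5'→3' sequence as the mRNA with U replaced by T.

5'-GCGATCGGTTTGTAGCGGAGTACGATTCCGAGTTGAGTATGGAAGGACGCCTAAGTTCAGCACCTGAGTATCAGTGGAGATCCTCAGG-3'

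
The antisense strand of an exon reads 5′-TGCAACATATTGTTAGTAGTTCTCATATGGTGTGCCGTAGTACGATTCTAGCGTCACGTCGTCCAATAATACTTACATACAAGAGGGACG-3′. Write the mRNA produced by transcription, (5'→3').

RNA polymerase reads the template 3'→5' and synthesizes mRNA 5'→3' by base-pairing (A→U, T→A, G↔C). The complement of the template is ACGTTGTATAACAATCATCAAGAGTATACCACACGGCATCATGCTAAGATCGCAGTGCAGCAGGTTATTATGAATGTATGTTCTCCCTGC; antiparallel, so 5'→3' the coding strand is CGTCCCTCTTGTATGTAAGTATTATTGGACGACGTGACGCTAGAATCGTACTACGGCACACCATATGAGAACTACTAACAATATGTTGCA. Replace T with U for the mRNA.

5'-CGUCCCUCUUGUAUGUAAGUAUUAUUGGACGACGUGACGCUAGAAUCGUACUACGGCACACCAUAUGAGAACUACUAACAAUAUGUUGCA-3'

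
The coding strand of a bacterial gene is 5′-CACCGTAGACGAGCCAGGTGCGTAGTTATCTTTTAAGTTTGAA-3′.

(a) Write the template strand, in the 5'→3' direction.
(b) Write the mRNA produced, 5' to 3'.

(a) 5'-TTCAAACTTAAAAGATAACTACGCACCTGGCTCGTCTACGGTG-3'
(b) 5'-CACCGUAGACGAGCCAGGUGCGUAGUUAUCUUUUAAGUUUGAA-3'

(a) The template strand is the reverse complement of the coding strand: complement GTGGCATCTGCTCGGTCCACGCATCAATAGAAAATTCAAACTT, then reverse.
(b) mRNA matches the coding strand with T→U.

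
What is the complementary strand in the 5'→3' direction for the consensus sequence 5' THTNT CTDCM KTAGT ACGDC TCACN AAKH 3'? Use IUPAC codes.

5'-DMTTNGTGAGHCGTACTAMKGHAGANADA-3'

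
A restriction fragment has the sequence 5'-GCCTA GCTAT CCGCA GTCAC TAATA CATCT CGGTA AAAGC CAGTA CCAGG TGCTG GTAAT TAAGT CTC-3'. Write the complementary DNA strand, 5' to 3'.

Pairing A↔T and G↔C gives CGGATCGATAGGCGTCAGTGATTATGTAGAGCCATTTTCGGTCATGGTCCACGACCATTAATTCAGAG, running 3'→5'. Reverse for the 5'→3' convention.

5'-GAGACTTAATTACCAGCACCTGGTACTGGCTTTTACCGAGATGTATTAGTGACTGCGGATAGCTAGGC-3'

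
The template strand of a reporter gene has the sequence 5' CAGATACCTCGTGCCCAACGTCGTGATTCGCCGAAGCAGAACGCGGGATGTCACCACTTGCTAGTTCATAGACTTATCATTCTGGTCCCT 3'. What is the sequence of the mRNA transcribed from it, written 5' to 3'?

The mRNA has the sequence of the coding strand (reverse complement of the template) with T→U. Reverse complement of CAGATACCTCGTGCCCAACGTCGTGATTCGCCGAAGCAGAACGCGGGATGTCACCACTTGCTAGTTCATAGACTTATCATTCTGGTCCCT is AGGGACCAGAATGATAAGTCTATGAACTAGCAAGTGGTGACATCCCGCGTTCTGCTTCGGCGAATCACGACGTTGGGCACGAGGTATCTG; then T→U.

5'-AGGGACCAGAAUGAUAAGUCUAUGAACUAGCAAGUGGUGACAUCCCGCGUUCUGCUUCGGCGAAUCACGACGUUGGGCACGAGGUAUCUG-3'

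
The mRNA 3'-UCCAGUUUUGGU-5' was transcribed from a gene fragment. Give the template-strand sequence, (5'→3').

5'-AGGTCAAAACCA-3'

Written 5'→3' the mRNA is UGGUUUUGACCU, so the coding DNA strand is TGGTTTTGACCT. The template is its reverse complement.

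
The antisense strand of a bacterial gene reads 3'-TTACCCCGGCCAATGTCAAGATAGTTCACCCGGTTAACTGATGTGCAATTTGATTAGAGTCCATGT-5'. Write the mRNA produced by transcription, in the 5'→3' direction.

Reading the template 3'→5' as shown, RNA polymerase pairs each base (A→U, T→A, G↔C) to build mRNA 5'→3' directly.

5'-AAUGGGGCCGGUUACAGUUCUAUCAAGUGGGCCAAUUGACUACACGUUAAACUAAUCUCAGGUACA-3'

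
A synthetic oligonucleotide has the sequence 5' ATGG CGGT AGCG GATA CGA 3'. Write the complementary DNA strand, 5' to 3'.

5'-TCGTATCCGCTACCGCCAT-3'

The complement of ATGGCGGTAGCGGATACGA is TACCGCCATCGCCTATGCT (A↔T, G↔C). DNA strands are antiparallel, so the complementary strand runs 3'→5'; reversing gives the 5'→3' form.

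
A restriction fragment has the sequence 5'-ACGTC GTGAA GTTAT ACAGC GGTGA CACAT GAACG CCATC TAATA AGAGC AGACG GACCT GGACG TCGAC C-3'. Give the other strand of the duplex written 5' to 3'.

The complement of ACGTCGTGAAGTTATACAGCGGTGACACATGAACGCCATCTAATAAGAGCAGACGGACCTGGACGTCGACC is TGCAGCACTTCAATATGTCGCCACTGTGTACTTGCGGTAGATTATTCTCGTCTGCCTGGACCTGCAGCTGG (A↔T, G↔C). DNA strands are antiparallel, so the complementary strand runs 3'→5'; reversing gives the 5'→3' form.

5′-GGTCGACGTCCAGGTCCGTCTGCTCTTATTAGATGGCGTTCATGTGTCACCGCTGTATAACTTCACGACGT-3′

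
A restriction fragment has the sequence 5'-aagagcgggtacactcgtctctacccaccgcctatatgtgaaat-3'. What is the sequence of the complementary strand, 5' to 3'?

5'-ATTTCACATATAGGCGGTGGGTAGAGACGAGTGTACCCGCTCTT-3'

Pairing A↔T and G↔C gives TTCTCGCCCATGTGAGCAGAGATGGGTGGCGGATATACACTTTA, running 3'→5'. Reverse for the 5'→3' convention.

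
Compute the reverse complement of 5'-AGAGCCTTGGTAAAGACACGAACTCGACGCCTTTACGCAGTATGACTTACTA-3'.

Complement each base (A↔T, G↔C): TCTCGGAACCATTTCTGTGCTTGAGCTGCGGAAATGCGTCATACTGAATGAT. Then reverse.

5′-TAGTAAGTCATACTGCGTAAAGGCGTCGAGTTCGTGTCTTTACCAAGGCTCT-3′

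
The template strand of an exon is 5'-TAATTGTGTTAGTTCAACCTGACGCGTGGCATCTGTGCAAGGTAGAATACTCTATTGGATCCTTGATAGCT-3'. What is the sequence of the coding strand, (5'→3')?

5'-AGCTATCAAGGATCCAATAGAGTATTCTACCTTGCACAGATGCCACGCGTCAGGTTGAACTAACACAATTA-3'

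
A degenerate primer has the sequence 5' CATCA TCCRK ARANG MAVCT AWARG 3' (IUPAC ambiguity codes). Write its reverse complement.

5'-CYTWTAGBTKCNTYTMYGGATGATG-3'

Standard pairs A↔T, G↔C; ambiguity codes pair R↔Y, M↔K, W↔W, V↔B, N↔N. Complement (GTAGTAGGYMTYTNCKTBGATWTYC), then reverse for 5'→3'.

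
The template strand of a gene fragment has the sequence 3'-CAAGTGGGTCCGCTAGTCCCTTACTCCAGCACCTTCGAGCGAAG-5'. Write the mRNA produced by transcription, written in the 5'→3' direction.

Reading the template 3'→5' as shown, RNA polymerase pairs each base (A→U, T→A, G↔C) to build mRNA 5'→3' directly.

5'-GUUCACCCAGGCGAUCAGGGAAUGAGGUCGUGGAAGCUCGCUUC-3'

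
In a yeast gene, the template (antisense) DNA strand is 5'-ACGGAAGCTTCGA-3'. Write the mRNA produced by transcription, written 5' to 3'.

5'-UCGAAGCUUCCGU-3'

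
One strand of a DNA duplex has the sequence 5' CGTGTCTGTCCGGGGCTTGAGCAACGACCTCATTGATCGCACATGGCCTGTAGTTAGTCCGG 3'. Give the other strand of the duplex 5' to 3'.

Pairing A↔T and G↔C gives GCACAGACAGGCCCCGAACTCGTTGCTGGAGTAACTAGCGTGTACCGGACATCAATCAGGCC, running 3'→5'. Reverse for the 5'→3' convention.

5'-CCGGACTAACTACAGGCCATGTGCGATCAATGAGGTCGTTGCTCAAGCCCCGGACAGACACG-3'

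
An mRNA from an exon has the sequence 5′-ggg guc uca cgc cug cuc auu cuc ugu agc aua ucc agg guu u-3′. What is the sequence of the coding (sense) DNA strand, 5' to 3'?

The coding DNA strand has the same 5'→3' sequence as the mRNA with U replaced by T.

5'-GGGGTCTCACGCCTGCTCATTCTCTGTAGCATATCCAGGGTTT-3'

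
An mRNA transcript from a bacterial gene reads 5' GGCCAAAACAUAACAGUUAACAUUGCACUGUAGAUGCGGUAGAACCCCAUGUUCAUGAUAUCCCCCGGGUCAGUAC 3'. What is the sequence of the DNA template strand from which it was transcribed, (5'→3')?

5'-GTACTGACCCGGGGGATATCATGAACATGGGGTTCTACCGCATCTACAGTGCAATGTTAACTGTTATGTTTTGGCC-3'

Replace U with T to get the coding DNA strand: GGCCAAAACATAACAGTTAACATTGCACTGTAGATGCGGTAGAACCCCATGTTCATGATATCCCCCGGGTCAGTAC. The template strand is its reverse complement (complement CCGGTTTTGTATTGTCAATTGTAACGTGACATCTACGCCATCTTGGGGTACAAGTACTATAGGGGGCCCAGTCATG, then reverse).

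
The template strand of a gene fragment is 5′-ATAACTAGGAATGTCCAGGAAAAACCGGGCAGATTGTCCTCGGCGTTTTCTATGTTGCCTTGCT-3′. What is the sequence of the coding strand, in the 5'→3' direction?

The coding strand is complementary and antiparallel to the template: take the complement (A↔T, G↔C) and reverse.

5'-AGCAAGGCAACATAGAAAACGCCGAGGACAATCTGCCCGGTTTTTCCTGGACATTCCTAGTTAT-3'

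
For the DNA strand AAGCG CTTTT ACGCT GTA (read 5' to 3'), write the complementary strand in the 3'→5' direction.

Base-pairing A↔T, G↔C gives the complement. The complementary strand is antiparallel, so paired with a 5'→3' strand it runs 3'→5'.

3'-TTCGCGAAAATGCGACAT-5'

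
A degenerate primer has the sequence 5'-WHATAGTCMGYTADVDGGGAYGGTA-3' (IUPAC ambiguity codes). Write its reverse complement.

5'-TACCRTCCCHBHTARCKGACTATDW-3'

Standard pairs A↔T, G↔C; ambiguity codes pair Y↔R, M↔K, W↔W, D↔H, V↔B. Complement (WDTATCAGKCRATHBHCCCTRCCAT), then reverse for 5'→3'.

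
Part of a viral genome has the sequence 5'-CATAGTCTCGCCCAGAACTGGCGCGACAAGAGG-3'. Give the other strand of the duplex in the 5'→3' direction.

Pairing A↔T and G↔C gives GTATCAGAGCGGGTCTTGACCGCGCTGTTCTCC, running 3'→5'. Reverse for the 5'→3' convention.

5'-CCTCTTGTCGCGCCAGTTCTGGGCGAGACTATG-3'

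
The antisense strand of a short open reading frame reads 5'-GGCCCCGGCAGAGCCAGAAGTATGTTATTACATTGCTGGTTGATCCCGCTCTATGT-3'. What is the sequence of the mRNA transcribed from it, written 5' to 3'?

The mRNA has the sequence of the coding strand (reverse complement of the template) with T→U. Reverse complement of GGCCCCGGCAGAGCCAGAAGTATGTTATTACATTGCTGGTTGATCCCGCTCTATGT is ACATAGAGCGGGATCAACCAGCAATGTAATAACATACTTCTGGCTCTGCCGGGGCC; then T→U.

5′-ACAUAGAGCGGGAUCAACCAGCAAUGUAAUAACAUACUUCUGGCUCUGCCGGGGCC-3′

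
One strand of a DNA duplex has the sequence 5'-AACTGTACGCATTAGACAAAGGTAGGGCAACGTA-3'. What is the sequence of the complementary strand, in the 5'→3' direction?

The complement of AACTGTACGCATTAGACAAAGGTAGGGCAACGTA is TTGACATGCGTAATCTGTTTCCATCCCGTTGCAT (A↔T, G↔C). DNA strands are antiparallel, so the complementary strand runs 3'→5'; reversing gives the 5'→3' form.

5'-TACGTTGCCCTACCTTTGTCTAATGCGTACAGTT-3'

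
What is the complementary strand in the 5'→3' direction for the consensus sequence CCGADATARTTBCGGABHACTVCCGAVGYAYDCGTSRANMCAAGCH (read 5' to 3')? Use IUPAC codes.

Standard pairs A↔T, G↔C; ambiguity codes pair R↔Y, M↔K, S↔S, B↔V, D↔H, N↔N. Complement (GGCTHTATYAAVGCCTVDTGABGGCTBCRTRHGCASYTNKGTTCGD), then reverse for 5'→3'.

5'-DGCTTGKNTYSACGHRTRCBTCGGBAGTDVTCCGVAAYTATHTCGG-3'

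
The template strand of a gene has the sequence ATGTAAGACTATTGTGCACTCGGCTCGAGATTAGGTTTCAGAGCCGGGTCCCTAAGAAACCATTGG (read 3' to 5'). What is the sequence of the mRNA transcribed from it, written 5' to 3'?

5′-UACAUUCUGAUAACACGUGAGCCGAGCUCUAAUCCAAAGUCUCGGCCCAGGGAUUCUUUGGUAACC-3′

Reading the template 3'→5' as shown, RNA polymerase pairs each base (A→U, T→A, G↔C) to build mRNA 5'→3' directly.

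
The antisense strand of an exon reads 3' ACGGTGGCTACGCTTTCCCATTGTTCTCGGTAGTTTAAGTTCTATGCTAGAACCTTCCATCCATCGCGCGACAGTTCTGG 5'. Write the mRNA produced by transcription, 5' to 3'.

5'-UGCCACCGAUGCGAAAGGGUAACAAGAGCCAUCAAAUUCAAGAUACGAUCUUGGAAGGUAGGUAGCGCGCUGUCAAGACC-3'

Reading the template 3'→5' as shown, RNA polymerase pairs each base (A→U, T→A, G↔C) to build mRNA 5'→3' directly.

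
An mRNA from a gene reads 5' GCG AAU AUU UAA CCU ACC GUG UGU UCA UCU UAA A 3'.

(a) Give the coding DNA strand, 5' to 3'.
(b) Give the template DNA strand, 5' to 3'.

(a) 5'-GCGAATATTTAACCTACCGTGTGTTCATCTTAAA-3'
(b) 5'-TTTAAGATGAACACACGGTAGGTTAAATATTCGC-3'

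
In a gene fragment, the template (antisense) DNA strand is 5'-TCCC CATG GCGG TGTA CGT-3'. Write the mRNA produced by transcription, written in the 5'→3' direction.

RNA polymerase reads the template 3'→5' and synthesizes mRNA 5'→3' by base-pairing (A→U, T→A, G↔C). The complement of the template is AGGGGTACCGCCACATGCA; antiparallel, so 5'→3' the coding strand is ACGTACACCGCCATGGGGA. Replace T with U for the mRNA.

5'-ACGUACACCGCCAUGGGGA-3'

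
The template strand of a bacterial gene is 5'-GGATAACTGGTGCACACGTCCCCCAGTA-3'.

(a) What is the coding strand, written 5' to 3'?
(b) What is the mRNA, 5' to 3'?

(a) The coding strand is the reverse complement of the template: complement CCTATTGACCACGTGTGCAGGGGGTCAT, then reverse.
(b) mRNA has the coding-strand sequence with T→U.

(a) 5'-TACTGGGGGACGTGTGCACCAGTTATCC-3'
(b) 5'-UACUGGGGGACGUGUGCACCAGUUAUCC-3'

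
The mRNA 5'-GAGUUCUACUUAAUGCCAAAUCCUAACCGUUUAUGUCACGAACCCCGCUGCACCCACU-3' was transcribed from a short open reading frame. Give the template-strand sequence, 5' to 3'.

Replace U with T to get the coding DNA strand: GAGTTCTACTTAATGCCAAATCCTAACCGTTTATGTCACGAACCCCGCTGCACCCACT. The template strand is its reverse complement (complement CTCAAGATGAATTACGGTTTAGGATTGGCAAATACAGTGCTTGGGGCGACGTGGGTGA, then reverse).

5'-AGTGGGTGCAGCGGGGTTCGTGACATAAACGGTTAGGATTTGGCATTAAGTAGAACTC-3'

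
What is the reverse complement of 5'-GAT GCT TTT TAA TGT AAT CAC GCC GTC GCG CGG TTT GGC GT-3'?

5′-ACGCCAAACCGCGCGACGGCGTGATTACATTAAAAAGCATC-3′

Complement each base (A↔T, G↔C): CTACGAAAAATTACATTAGTGCGGCAGCGCGCCAAACCGCA. Then reverse.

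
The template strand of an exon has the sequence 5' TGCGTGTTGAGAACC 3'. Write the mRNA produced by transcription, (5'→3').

5'-GGUUCUCAACACGCA-3'

The mRNA has the sequence of the coding strand (reverse complement of the template) with T→U. Reverse complement of TGCGTGTTGAGAACC is GGTTCTCAACACGCA; then T→U.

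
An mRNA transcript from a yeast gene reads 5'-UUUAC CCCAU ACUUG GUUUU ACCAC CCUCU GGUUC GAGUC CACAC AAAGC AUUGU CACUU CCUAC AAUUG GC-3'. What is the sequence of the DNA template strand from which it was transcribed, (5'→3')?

5'-GCCAATTGTAGGAAGTGACAATGCTTTGTGTGGACTCGAACCAGAGGGTGGTAAAACCAAGTATGGGGTAAA-3'

Replace U with T to get the coding DNA strand: TTTACCCCATACTTGGTTTTACCACCCTCTGGTTCGAGTCCACACAAAGCATTGTCACTTCCTACAATTGGC. The template strand is its reverse complement (complement AAATGGGGTATGAACCAAAATGGTGGGAGACCAAGCTCAGGTGTGTTTCGTAACAGTGAAGGATGTTAACCG, then reverse).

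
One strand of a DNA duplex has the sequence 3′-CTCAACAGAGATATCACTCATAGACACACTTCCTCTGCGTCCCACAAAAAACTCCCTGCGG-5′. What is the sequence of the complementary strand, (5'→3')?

5'-GAGTTGTCTCTATAGTGAGTATCTGTGTGAAGGAGACGCAGGGTGTTTTTTGAGGGACGCC-3'

The strand is given 3'→5', so its complement runs 5'→3' in the same left-to-right order: pair each base A↔T, G↔C.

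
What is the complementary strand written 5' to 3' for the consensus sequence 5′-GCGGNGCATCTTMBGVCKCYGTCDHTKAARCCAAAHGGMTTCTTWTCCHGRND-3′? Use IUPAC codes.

5'-HNYCDGGAWAAGAAKCCDTTTGGYTTMADHGACRGMGBCVKAAGATGCNCCGC-3'

Standard pairs A↔T, G↔C; ambiguity codes pair R↔Y, M↔K, W↔W, B↔V, D↔H, N↔N. Complement (CGCCNCGTAGAAKVCBGMGRCAGHDAMTTYGGTTTDCCKAAGAAWAGGDCYNH), then reverse for 5'→3'.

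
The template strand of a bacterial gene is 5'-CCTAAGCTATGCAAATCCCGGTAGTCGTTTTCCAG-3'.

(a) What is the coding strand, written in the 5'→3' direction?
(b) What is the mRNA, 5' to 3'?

(a) 5'-CTGGAAAACGACTACCGGGATTTGCATAGCTTAGG-3'
(b) 5'-CUGGAAAACGACUACCGGGAUUUGCAUAGCUUAGG-3'

(a) The coding strand is the reverse complement of the template: complement GGATTCGATACGTTTAGGGCCATCAGCAAAAGGTC, then reverse.
(b) mRNA has the coding-strand sequence with T→U.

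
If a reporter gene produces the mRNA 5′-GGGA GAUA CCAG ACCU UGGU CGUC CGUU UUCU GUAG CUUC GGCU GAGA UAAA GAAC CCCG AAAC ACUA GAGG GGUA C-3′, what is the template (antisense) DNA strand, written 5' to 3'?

Replace U with T to get the coding DNA strand: GGGAGATACCAGACCTTGGTCGTCCGTTTTCTGTAGCTTCGGCTGAGATAAAGAACCCCGAAACACTAGAGGGGTAC. The template strand is its reverse complement (complement CCCTCTATGGTCTGGAACCAGCAGGCAAAAGACATCGAAGCCGACTCTATTTCTTGGGGCTTTGTGATCTCCCCATG, then reverse).

5'-GTACCCCTCTAGTGTTTCGGGGTTCTTTATCTCAGCCGAAGCTACAGAAAACGGACGACCAAGGTCTGGTATCTCCC-3'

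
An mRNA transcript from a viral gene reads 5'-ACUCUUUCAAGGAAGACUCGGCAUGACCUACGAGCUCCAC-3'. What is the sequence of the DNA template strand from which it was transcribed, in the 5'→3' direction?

5'-GTGGAGCTCGTAGGTCATGCCGAGTCTTCCTTGAAAGAGT-3'

Replace U with T to get the coding DNA strand: ACTCTTTCAAGGAAGACTCGGCATGACCTACGAGCTCCAC. The template strand is its reverse complement (complement TGAGAAAGTTCCTTCTGAGCCGTACTGGATGCTCGAGGTG, then reverse).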